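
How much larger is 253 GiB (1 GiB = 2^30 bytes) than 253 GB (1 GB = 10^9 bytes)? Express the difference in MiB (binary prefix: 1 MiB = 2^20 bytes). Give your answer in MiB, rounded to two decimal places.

17,792.40 MiB

253 GiB = 253 × 1,073,741,824 = 271,656,681,472 bytes
253 GB = 253 × 1,000,000,000 = 253,000,000,000 bytes
difference = 18,656,681,472 bytes
18,656,681,472 / 1,048,576 = 17,792.40 MiB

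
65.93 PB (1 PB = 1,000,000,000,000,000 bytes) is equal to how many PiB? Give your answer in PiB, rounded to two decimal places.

58.56 PiB

65.93 PB = 65.93 × 10^15 bytes = 65,930,000,000,000,000 bytes
1 PiB = 2^50 bytes = 1,125,899,906,842,624 bytes
65,930,000,000,000,000 / 1,125,899,906,842,624 = 58.56 PiB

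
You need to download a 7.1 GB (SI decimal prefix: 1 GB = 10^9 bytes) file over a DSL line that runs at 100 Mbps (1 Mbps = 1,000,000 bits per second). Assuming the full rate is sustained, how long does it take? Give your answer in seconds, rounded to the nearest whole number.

7.1 GB = 7,100,000,000 bytes = 56,800,000,000 bits
100 Mbps = 100,000,000 bits/s
time = 56,800,000,000 / 100,000,000 = 568 s

568 seconds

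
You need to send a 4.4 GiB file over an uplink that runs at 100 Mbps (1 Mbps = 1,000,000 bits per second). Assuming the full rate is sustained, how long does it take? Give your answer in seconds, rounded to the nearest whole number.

378 seconds

4.4 GiB = 4,724,464,025.6 bytes = 37,795,712,204.8 bits
100 Mbps = 100,000,000 bits/s
time = 37,795,712,204.8 / 100,000,000 = 378 s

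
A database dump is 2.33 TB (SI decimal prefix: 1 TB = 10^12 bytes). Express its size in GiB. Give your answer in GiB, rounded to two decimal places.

2.33 TB = 2.33 × 10^12 bytes = 2,330,000,000,000 bytes
1 GiB = 2^30 bytes = 1,073,741,824 bytes
2,330,000,000,000 / 1,073,741,824 = 2,169.98 GiB

2,169.98 GiB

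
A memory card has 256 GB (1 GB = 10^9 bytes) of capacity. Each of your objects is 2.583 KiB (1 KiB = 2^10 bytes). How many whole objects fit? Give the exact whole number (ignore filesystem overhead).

Capacity: 256 GB = 256,000,000,000 bytes
Per item: 2.583 KiB = 2,644.992 bytes
⌊256,000,000,000 / 2,644.992⌋ = 96,786,682

96,786,682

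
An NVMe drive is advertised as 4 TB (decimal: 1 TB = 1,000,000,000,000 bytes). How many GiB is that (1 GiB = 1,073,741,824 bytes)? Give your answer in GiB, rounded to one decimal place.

3,725.3 GiB

4 TB = 4 × 10^12 bytes = 4,000,000,000,000 bytes
1 GiB = 1,073,741,824 bytes
4,000,000,000,000 / 1,073,741,824 = 3,725.3 GiB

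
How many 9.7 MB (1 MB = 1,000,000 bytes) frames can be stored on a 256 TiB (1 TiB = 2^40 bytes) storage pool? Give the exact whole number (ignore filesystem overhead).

29,018,038

Capacity: 256 TiB = 281,474,976,710,656 bytes
Per item: 9.7 MB = 9,700,000 bytes
⌊281,474,976,710,656 / 9,700,000⌋ = 29,018,038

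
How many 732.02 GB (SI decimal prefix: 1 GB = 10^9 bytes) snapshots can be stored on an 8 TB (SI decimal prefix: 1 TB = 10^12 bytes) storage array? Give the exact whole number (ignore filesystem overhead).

Capacity: 8 TB = 8,000,000,000,000 bytes
Per item: 732.02 GB = 732,020,000,000 bytes
⌊8,000,000,000,000 / 732,020,000,000⌋ = 10

10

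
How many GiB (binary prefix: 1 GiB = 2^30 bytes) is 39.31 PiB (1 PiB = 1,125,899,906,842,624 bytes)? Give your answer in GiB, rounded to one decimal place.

39.31 PiB = 39.31 × 2^50 bytes = 44,259,125,337,983,549.44 bytes
1 GiB = 2^30 bytes = 1,073,741,824 bytes
44,259,125,337,983,549.44 / 1,073,741,824 = 41,219,522.6 GiB

41,219,522.6 GiB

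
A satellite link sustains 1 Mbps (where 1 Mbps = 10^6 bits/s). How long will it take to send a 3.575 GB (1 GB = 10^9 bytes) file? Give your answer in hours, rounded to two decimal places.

7.94 hours

3.575 GB = 3,575,000,000 bytes = 28,600,000,000 bits
1 Mbps = 1,000,000 bits/s
time = 28,600,000,000 / 1,000,000 = 28,600.0000 s
28,600.0000 s / 3600 = 7.94 hours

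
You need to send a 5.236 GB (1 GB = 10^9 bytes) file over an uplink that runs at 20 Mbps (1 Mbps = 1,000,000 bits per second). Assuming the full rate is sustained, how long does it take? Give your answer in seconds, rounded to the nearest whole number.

5.236 GB = 5,236,000,000 bytes = 41,888,000,000 bits
20 Mbps = 20,000,000 bits/s
time = 41,888,000,000 / 20,000,000 = 2,094 s

2,094 seconds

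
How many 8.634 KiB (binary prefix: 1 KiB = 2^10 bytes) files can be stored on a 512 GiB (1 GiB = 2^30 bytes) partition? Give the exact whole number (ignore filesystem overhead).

Capacity: 512 GiB = 549,755,813,888 bytes
Per item: 8.634 KiB = 8,841.216 bytes
⌊549,755,813,888 / 8,841.216⌋ = 62,181,018

62,181,018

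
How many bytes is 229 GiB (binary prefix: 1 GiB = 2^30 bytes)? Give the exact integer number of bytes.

229 × 1,073,741,824 = 245,886,877,696 bytes

245,886,877,696 bytes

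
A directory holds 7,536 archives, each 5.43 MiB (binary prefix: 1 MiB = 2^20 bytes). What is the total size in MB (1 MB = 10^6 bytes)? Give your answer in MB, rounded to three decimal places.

Total = 7,536 × 5.43 MiB = 40920.48 MiB
= 40920.48 × 1,048,576 bytes = 42,908,233,236.48 bytes
1 MB = 1,000,000 bytes
42,908,233,236.48 / 1,000,000 = 42,908.233 MB

42,908.233 MB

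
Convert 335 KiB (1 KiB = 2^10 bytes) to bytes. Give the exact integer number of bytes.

335 × 1,024 = 343,040 bytes  (1 KiB = 2^10 bytes)

343,040 bytes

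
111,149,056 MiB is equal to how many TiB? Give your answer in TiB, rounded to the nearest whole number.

111,149,056 MiB × 1,048,576 bytes/MiB = 116,548,232,544,256 bytes
1 TiB = 1,099,511,627,776 bytes
116,548,232,544,256 / 1,099,511,627,776 = 106 TiB

106 TiB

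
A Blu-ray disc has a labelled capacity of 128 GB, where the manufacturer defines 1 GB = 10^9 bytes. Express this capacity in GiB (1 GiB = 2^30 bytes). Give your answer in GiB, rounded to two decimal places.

119.21 GiB

128 GB × 1,000,000,000 bytes/GB = 128,000,000,000 bytes
1 GiB = 2^30 bytes = 1,073,741,824 bytes
128,000,000,000 / 1,073,741,824 = 119.21 GiB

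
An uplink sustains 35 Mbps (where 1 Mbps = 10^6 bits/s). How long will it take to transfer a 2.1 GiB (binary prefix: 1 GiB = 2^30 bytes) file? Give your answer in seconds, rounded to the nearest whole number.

515 seconds

2.1 GiB = 2,254,857,830.4 bytes = 18,038,862,643.2 bits
35 Mbps = 35,000,000 bits/s
time = 18,038,862,643.2 / 35,000,000 = 515 s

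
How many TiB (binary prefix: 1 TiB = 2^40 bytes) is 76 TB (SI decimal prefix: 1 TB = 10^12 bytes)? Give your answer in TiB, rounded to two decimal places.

76 TB × 1,000,000,000,000 bytes/TB = 76,000,000,000,000 bytes
1 TiB = 1,099,511,627,776 bytes
76,000,000,000,000 / 1,099,511,627,776 = 69.12 TiB

69.12 TiB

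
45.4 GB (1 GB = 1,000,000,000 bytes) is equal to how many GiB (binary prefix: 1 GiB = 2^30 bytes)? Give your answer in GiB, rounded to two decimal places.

42.28 GiB

45.4 GB = 45.4 × 10^9 bytes = 45,400,000,000 bytes
1 GiB = 2^30 bytes = 1,073,741,824 bytes
45,400,000,000 / 1,073,741,824 = 42.28 GiB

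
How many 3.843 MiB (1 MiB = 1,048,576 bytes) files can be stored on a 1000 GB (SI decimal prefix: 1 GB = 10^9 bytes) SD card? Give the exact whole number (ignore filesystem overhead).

248,158

Capacity: 1000 GB = 1,000,000,000,000 bytes
Per item: 3.843 MiB = 4,029,677.568 bytes
⌊1,000,000,000,000 / 4,029,677.568⌋ = 248,158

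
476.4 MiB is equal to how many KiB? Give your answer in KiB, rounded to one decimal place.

487,833.6 KiB

476.4 MiB = 476.4 × 2^20 bytes = 499,541,606.4 bytes
1 KiB = 1,024 bytes
499,541,606.4 / 1,024 = 487,833.6 KiB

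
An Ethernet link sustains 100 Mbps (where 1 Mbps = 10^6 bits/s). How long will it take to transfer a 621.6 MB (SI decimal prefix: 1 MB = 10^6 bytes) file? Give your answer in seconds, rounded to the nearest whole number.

621.6 MB = 621,600,000 bytes = 4,972,800,000 bits
100 Mbps = 100,000,000 bits/s
time = 4,972,800,000 / 100,000,000 = 50 s

50 seconds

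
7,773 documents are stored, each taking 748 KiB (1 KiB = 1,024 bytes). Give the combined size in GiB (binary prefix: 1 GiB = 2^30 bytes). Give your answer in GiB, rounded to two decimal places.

5.54 GiB

Total = 7,773 × 748 KiB = 5,814,204 KiB
= 5,814,204 × 1,024 bytes = 5,953,744,896 bytes
1 GiB = 1,073,741,824 bytes
5,953,744,896 / 1,073,741,824 = 5.54 GiB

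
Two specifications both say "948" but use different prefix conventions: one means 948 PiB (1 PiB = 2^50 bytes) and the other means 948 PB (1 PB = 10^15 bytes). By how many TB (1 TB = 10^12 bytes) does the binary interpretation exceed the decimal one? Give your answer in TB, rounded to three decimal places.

119,353.112 TB

948 PiB = 948 × 1,125,899,906,842,624 = 1,067,353,111,686,807,552 bytes
948 PB = 948 × 1,000,000,000,000,000 = 948,000,000,000,000,000 bytes
difference = 119,353,111,686,807,552 bytes
119,353,111,686,807,552 / 1,000,000,000,000 = 119,353.112 TB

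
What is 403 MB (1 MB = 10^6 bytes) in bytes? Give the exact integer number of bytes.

403 × 1,000,000 = 403,000,000 bytes  (1 MB = 10^6 bytes)

403,000,000 bytes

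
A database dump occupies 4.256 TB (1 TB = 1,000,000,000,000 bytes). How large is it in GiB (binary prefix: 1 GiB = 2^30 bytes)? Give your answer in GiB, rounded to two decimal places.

4.256 TB = 4.256 × 10^12 bytes = 4,256,000,000,000 bytes
1 GiB = 1,073,741,824 bytes
4,256,000,000,000 / 1,073,741,824 = 3,963.71 GiB

3,963.71 GiB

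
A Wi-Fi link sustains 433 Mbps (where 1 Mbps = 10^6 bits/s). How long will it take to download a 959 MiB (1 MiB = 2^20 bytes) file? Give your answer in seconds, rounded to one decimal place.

959 MiB = 1,005,584,384 bytes = 8,044,675,072 bits
433 Mbps = 433,000,000 bits/s
time = 8,044,675,072 / 433,000,000 = 18.6 s

18.6 seconds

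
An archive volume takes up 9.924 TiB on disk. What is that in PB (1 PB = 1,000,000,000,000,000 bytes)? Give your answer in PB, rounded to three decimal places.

9.924 TiB = 9.924 × 2^40 bytes = 10,911,553,394,049.024 bytes
1 PB = 1,000,000,000,000,000 bytes
10,911,553,394,049.024 / 1,000,000,000,000,000 = 0.011 PB

0.011 PB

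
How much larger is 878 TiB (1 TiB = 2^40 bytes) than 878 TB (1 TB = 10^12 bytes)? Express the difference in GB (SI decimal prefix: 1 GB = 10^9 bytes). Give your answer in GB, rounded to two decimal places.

87,371.21 GB

878 TiB = 878 × 1,099,511,627,776 = 965,371,209,187,328 bytes
878 TB = 878 × 1,000,000,000,000 = 878,000,000,000,000 bytes
difference = 87,371,209,187,328 bytes
87,371,209,187,328 / 1,000,000,000 = 87,371.21 GB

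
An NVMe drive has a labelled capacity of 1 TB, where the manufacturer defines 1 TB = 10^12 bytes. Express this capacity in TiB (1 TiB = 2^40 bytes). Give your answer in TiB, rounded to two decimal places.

1 TB = 1 × 10^12 bytes = 1,000,000,000,000 bytes
1 TiB = 1,099,511,627,776 bytes
1,000,000,000,000 / 1,099,511,627,776 = 0.91 TiB

0.91 TiB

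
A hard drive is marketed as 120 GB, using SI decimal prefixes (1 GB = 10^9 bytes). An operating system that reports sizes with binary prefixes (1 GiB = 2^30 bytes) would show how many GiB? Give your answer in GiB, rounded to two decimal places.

111.76 GiB

120 GB = 120 × 10^9 bytes = 120,000,000,000 bytes
1 GiB = 1,073,741,824 bytes
120,000,000,000 / 1,073,741,824 = 111.76 GiB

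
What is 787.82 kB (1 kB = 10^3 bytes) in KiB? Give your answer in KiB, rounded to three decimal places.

769.355 KiB

787.82 kB × 1,000 bytes/kB = 787,820 bytes
1 KiB = 1,024 bytes
787,820 / 1,024 = 769.355 KiB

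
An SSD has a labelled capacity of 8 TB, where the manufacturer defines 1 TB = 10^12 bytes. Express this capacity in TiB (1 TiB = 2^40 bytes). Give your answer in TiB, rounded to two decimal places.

8 TB × 1,000,000,000,000 bytes/TB = 8,000,000,000,000 bytes
1 TiB = 2^40 bytes = 1,099,511,627,776 bytes
8,000,000,000,000 / 1,099,511,627,776 = 7.28 TiB

7.28 TiB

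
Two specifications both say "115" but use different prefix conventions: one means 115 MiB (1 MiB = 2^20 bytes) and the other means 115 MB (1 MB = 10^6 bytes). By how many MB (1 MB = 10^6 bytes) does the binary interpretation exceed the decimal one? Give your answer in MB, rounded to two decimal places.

115 MiB = 115 × 1,048,576 = 120,586,240 bytes
115 MB = 115 × 1,000,000 = 115,000,000 bytes
difference = 5,586,240 bytes
5,586,240 / 1,000,000 = 5.59 MB

5.59 MB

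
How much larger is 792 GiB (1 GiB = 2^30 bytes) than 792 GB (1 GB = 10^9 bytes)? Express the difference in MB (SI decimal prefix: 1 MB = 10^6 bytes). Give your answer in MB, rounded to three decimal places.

792 GiB = 792 × 1,073,741,824 = 850,403,524,608 bytes
792 GB = 792 × 1,000,000,000 = 792,000,000,000 bytes
difference = 58,403,524,608 bytes
58,403,524,608 / 1,000,000 = 58,403.525 MB

58,403.525 MB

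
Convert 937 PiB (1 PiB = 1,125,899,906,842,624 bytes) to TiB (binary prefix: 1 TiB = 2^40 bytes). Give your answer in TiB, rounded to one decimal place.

937 PiB = 937 × 2^50 bytes = 1,054,968,212,711,538,688 bytes
1 TiB = 2^40 bytes = 1,099,511,627,776 bytes
1,054,968,212,711,538,688 / 1,099,511,627,776 = 959,488.0 TiB

959,488.0 TiB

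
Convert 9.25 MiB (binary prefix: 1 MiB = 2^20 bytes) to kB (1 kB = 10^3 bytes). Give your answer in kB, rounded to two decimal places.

9,699.33 kB

9.25 MiB × 1,048,576 bytes/MiB = 9,699,328 bytes
1 kB = 10^3 bytes = 1,000 bytes
9,699,328 / 1,000 = 9,699.33 kB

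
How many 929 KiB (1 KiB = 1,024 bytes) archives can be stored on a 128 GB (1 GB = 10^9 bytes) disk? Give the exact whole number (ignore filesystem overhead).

134,553

Capacity: 128 GB = 128,000,000,000 bytes
Per item: 929 KiB = 951,296 bytes
⌊128,000,000,000 / 951,296⌋ = 134,553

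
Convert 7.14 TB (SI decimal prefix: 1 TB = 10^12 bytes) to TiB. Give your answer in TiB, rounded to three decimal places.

6.494 TiB

7.14 TB = 7.14 × 10^12 bytes = 7,140,000,000,000 bytes
1 TiB = 1,099,511,627,776 bytes
7,140,000,000,000 / 1,099,511,627,776 = 6.494 TiB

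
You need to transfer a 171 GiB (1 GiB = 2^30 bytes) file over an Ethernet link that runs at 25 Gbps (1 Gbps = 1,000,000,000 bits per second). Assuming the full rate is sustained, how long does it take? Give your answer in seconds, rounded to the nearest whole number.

171 GiB = 183,609,851,904 bytes = 1,468,878,815,232 bits
25 Gbps = 25,000,000,000 bits/s
time = 1,468,878,815,232 / 25,000,000,000 = 59 s

59 seconds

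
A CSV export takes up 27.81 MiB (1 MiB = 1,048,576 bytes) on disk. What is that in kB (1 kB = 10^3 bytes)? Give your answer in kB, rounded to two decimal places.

27.81 MiB = 27.81 × 2^20 bytes = 29,160,898.56 bytes
1 kB = 1,000 bytes
29,160,898.56 / 1,000 = 29,160.90 kB

29,160.90 kB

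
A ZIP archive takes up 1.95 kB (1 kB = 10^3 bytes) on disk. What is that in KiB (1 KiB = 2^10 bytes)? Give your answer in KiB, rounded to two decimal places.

1.95 kB = 1.95 × 10^3 bytes = 1,950 bytes
1 KiB = 2^10 bytes = 1,024 bytes
1,950 / 1,024 = 1.90 KiB

1.90 KiB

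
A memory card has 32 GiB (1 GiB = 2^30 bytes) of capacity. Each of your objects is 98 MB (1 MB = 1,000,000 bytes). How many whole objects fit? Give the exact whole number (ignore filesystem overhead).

Capacity: 32 GiB = 34,359,738,368 bytes
Per item: 98 MB = 98,000,000 bytes
⌊34,359,738,368 / 98,000,000⌋ = 350

350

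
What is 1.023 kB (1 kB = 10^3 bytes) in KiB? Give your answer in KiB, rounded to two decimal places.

1.00 KiB

1.023 kB = 1.023 × 10^3 bytes = 1,023 bytes
1 KiB = 1,024 bytes
1,023 / 1,024 = 1.00 KiB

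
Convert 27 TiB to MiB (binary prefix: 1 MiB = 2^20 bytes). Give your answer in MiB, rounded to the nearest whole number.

27 TiB × 1,099,511,627,776 bytes/TiB = 29,686,813,949,952 bytes
1 MiB = 2^20 bytes = 1,048,576 bytes
29,686,813,949,952 / 1,048,576 = 28,311,552 MiB

28,311,552 MiB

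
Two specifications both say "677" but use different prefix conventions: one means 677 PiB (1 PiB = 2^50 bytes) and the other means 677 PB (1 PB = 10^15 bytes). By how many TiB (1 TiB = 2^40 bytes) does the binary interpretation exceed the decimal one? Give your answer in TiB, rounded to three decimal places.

677 PiB = 677 × 1,125,899,906,842,624 = 762,234,236,932,456,448 bytes
677 PB = 677 × 1,000,000,000,000,000 = 677,000,000,000,000,000 bytes
difference = 85,234,236,932,456,448 bytes
85,234,236,932,456,448 / 1,099,511,627,776 = 77,520.087 TiB

77,520.087 TiB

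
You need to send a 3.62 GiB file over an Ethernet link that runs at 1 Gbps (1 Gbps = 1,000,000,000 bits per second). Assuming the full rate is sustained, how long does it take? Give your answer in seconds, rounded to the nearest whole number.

3.62 GiB = 3,886,945,402.88 bytes = 31,095,563,223.04 bits
1 Gbps = 1,000,000,000 bits/s
time = 31,095,563,223.04 / 1,000,000,000 = 31 s

31 seconds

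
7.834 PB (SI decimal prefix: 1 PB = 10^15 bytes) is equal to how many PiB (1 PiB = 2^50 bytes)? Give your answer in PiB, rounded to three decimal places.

6.958 PiB

7.834 PB = 7.834 × 10^15 bytes = 7,834,000,000,000,000 bytes
1 PiB = 1,125,899,906,842,624 bytes
7,834,000,000,000,000 / 1,125,899,906,842,624 = 6.958 PiB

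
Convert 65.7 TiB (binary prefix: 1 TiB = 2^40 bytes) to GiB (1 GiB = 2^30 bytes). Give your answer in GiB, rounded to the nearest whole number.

67,277 GiB

65.7 TiB × 1,099,511,627,776 bytes/TiB = 72,237,913,944,883.2 bytes
1 GiB = 2^30 bytes = 1,073,741,824 bytes
72,237,913,944,883.2 / 1,073,741,824 = 67,277 GiB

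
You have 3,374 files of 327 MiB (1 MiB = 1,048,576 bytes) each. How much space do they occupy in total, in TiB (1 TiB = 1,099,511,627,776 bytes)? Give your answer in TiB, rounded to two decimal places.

Total = 3,374 × 327 MiB = 1,103,298 MiB
= 1,103,298 × 1,048,576 bytes = 1,156,891,803,648 bytes
1 TiB = 1,099,511,627,776 bytes
1,156,891,803,648 / 1,099,511,627,776 = 1.05 TiB

1.05 TiB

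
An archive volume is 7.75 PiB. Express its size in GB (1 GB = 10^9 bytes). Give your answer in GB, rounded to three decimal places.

7.75 PiB = 7.75 × 2^50 bytes = 8,725,724,278,030,336 bytes
1 GB = 10^9 bytes = 1,000,000,000 bytes
8,725,724,278,030,336 / 1,000,000,000 = 8,725,724.278 GB

8,725,724.278 GB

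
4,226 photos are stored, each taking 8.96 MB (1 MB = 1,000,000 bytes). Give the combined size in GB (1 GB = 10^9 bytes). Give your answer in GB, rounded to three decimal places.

37.865 GB

Total = 4,226 × 8.96 MB = 37864.96 MB
= 37864.96 × 1,000,000 bytes = 37,864,960,000 bytes
1 GB = 1,000,000,000 bytes
37,864,960,000 / 1,000,000,000 = 37.865 GB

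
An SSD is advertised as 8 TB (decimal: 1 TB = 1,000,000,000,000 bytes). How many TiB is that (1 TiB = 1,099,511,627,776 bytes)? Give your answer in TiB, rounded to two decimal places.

7.28 TiB

8 TB = 8 × 10^12 bytes = 8,000,000,000,000 bytes
1 TiB = 2^40 bytes = 1,099,511,627,776 bytes
8,000,000,000,000 / 1,099,511,627,776 = 7.28 TiB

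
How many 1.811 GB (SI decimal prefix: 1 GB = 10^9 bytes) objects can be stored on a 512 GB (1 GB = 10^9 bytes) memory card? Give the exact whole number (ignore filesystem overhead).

Capacity: 512 GB = 512,000,000,000 bytes
Per item: 1.811 GB = 1,811,000,000 bytes
⌊512,000,000,000 / 1,811,000,000⌋ = 282

282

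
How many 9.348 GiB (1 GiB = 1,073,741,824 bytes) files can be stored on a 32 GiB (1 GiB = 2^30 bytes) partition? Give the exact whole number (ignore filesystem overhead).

3

Capacity: 32 GiB = 34,359,738,368 bytes
Per item: 9.348 GiB = 10,037,338,570.752 bytes
⌊34,359,738,368 / 10,037,338,570.752⌋ = 3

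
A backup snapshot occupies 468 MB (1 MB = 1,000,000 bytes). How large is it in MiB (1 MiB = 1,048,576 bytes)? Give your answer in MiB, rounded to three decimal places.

446.320 MiB

468 MB = 468 × 10^6 bytes = 468,000,000 bytes
1 MiB = 2^20 bytes = 1,048,576 bytes
468,000,000 / 1,048,576 = 446.320 MiB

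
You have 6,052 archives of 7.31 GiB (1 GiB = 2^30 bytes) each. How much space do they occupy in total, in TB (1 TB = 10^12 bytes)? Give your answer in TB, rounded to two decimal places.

Total = 6,052 × 7.31 GiB = 44240.12 GiB
= 44240.12 × 1,073,741,824 bytes = 47,502,467,142,778.88 bytes
1 TB = 1,000,000,000,000 bytes
47,502,467,142,778.88 / 1,000,000,000,000 = 47.50 TB

47.50 TB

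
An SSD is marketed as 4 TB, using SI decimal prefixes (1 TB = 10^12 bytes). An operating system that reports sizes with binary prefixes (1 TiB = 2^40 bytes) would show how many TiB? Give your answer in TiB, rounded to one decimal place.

4 TB = 4 × 10^12 bytes = 4,000,000,000,000 bytes
1 TiB = 2^40 bytes = 1,099,511,627,776 bytes
4,000,000,000,000 / 1,099,511,627,776 = 3.6 TiB

3.6 TiB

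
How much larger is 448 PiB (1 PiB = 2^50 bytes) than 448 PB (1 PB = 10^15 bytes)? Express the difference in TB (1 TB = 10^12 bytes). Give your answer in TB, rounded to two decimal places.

448 PiB = 448 × 1,125,899,906,842,624 = 504,403,158,265,495,552 bytes
448 PB = 448 × 1,000,000,000,000,000 = 448,000,000,000,000,000 bytes
difference = 56,403,158,265,495,552 bytes
56,403,158,265,495,552 / 1,000,000,000,000 = 56,403.16 TB

56,403.16 TB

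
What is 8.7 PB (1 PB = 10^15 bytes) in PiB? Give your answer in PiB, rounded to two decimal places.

7.73 PiB

8.7 PB = 8.7 × 10^15 bytes = 8,700,000,000,000,000 bytes
1 PiB = 2^50 bytes = 1,125,899,906,842,624 bytes
8,700,000,000,000,000 / 1,125,899,906,842,624 = 7.73 PiB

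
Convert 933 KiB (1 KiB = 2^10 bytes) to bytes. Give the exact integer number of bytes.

955,392 bytes

933 × 1,024 = 955,392 bytes  (1 KiB = 2^10 bytes)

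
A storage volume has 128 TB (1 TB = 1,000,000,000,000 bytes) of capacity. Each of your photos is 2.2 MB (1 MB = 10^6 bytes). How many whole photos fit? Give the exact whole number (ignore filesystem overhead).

58,181,818

Capacity: 128 TB = 128,000,000,000,000 bytes
Per item: 2.2 MB = 2,200,000 bytes
⌊128,000,000,000,000 / 2,200,000⌋ = 58,181,818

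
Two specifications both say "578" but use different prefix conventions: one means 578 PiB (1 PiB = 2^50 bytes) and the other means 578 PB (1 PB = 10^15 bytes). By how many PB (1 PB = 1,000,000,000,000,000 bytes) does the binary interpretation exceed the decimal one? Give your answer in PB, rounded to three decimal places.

578 PiB = 578 × 1,125,899,906,842,624 = 650,770,146,155,036,672 bytes
578 PB = 578 × 1,000,000,000,000,000 = 578,000,000,000,000,000 bytes
difference = 72,770,146,155,036,672 bytes
72,770,146,155,036,672 / 1,000,000,000,000,000 = 72.770 PB

72.770 PB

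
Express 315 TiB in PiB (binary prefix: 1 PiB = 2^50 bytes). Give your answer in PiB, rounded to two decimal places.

0.31 PiB

315 TiB × 1,099,511,627,776 bytes/TiB = 346,346,162,749,440 bytes
1 PiB = 1,125,899,906,842,624 bytes
346,346,162,749,440 / 1,125,899,906,842,624 = 0.31 PiB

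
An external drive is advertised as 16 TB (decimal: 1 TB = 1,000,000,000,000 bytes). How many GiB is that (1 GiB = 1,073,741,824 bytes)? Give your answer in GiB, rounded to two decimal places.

14,901.16 GiB

16 TB × 1,000,000,000,000 bytes/TB = 16,000,000,000,000 bytes
1 GiB = 2^30 bytes = 1,073,741,824 bytes
16,000,000,000,000 / 1,073,741,824 = 14,901.16 GiB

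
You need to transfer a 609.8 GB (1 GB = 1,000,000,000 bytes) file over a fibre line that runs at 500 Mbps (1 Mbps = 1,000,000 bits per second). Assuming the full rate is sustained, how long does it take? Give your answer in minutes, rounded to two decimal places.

162.61 minutes

609.8 GB = 609,800,000,000 bytes = 4,878,400,000,000 bits
500 Mbps = 500,000,000 bits/s
time = 4,878,400,000,000 / 500,000,000 = 9,756.800 s
9,756.800 s / 60 = 162.61 minutes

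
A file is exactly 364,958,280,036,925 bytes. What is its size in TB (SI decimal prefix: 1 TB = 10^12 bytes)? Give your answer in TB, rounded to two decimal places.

364.96 TB

364,958,280,036,925 bytes given.
1 TB = 10^12 bytes = 1,000,000,000,000 bytes
364,958,280,036,925 / 1,000,000,000,000 = 364.96 TB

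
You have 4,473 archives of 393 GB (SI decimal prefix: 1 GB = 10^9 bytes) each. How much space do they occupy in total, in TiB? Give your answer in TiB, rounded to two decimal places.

Total = 4,473 × 393 GB = 1,757,889 GB
= 1,757,889 × 1,000,000,000 bytes = 1,757,889,000,000,000 bytes
1 TiB = 1,099,511,627,776 bytes
1,757,889,000,000,000 / 1,099,511,627,776 = 1,598.79 TiB

1,598.79 TiB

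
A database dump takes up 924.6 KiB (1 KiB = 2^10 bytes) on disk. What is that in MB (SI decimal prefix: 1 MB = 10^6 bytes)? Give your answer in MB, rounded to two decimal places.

924.6 KiB × 1,024 bytes/KiB = 946,790.4 bytes
1 MB = 10^6 bytes = 1,000,000 bytes
946,790.4 / 1,000,000 = 0.95 MB

0.95 MB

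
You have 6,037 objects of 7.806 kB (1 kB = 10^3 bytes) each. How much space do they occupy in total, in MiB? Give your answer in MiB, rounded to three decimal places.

44.942 MiB

Total = 6,037 × 7.806 kB = 47124.822 kB
= 47124.822 × 1,000 bytes = 47,124,822 bytes
1 MiB = 1,048,576 bytes
47,124,822 / 1,048,576 = 44.942 MiB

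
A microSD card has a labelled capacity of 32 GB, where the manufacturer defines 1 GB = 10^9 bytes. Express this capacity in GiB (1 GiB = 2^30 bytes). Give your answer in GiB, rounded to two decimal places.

32 GB = 32 × 10^9 bytes = 32,000,000,000 bytes
1 GiB = 2^30 bytes = 1,073,741,824 bytes
32,000,000,000 / 1,073,741,824 = 29.80 GiB

29.80 GiB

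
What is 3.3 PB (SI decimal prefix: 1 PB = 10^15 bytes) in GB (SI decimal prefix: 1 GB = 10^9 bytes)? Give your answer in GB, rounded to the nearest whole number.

3,300,000 GB

3.3 PB = 3.3 × 10^15 bytes = 3,300,000,000,000,000 bytes
1 GB = 10^9 bytes = 1,000,000,000 bytes
3,300,000,000,000,000 / 1,000,000,000 = 3,300,000 GB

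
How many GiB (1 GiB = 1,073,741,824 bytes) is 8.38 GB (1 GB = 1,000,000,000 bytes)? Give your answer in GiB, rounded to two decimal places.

7.80 GiB

8.38 GB = 8.38 × 10^9 bytes = 8,380,000,000 bytes
1 GiB = 1,073,741,824 bytes
8,380,000,000 / 1,073,741,824 = 7.80 GiB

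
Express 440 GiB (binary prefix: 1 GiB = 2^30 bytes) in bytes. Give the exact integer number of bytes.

472,446,402,560 bytes

440 × 1,073,741,824 = 472,446,402,560 bytes  (1 GiB = 2^30 bytes)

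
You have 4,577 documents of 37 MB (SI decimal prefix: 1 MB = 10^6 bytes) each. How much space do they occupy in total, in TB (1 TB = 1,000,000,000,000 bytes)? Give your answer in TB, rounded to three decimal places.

Total = 4,577 × 37 MB = 169,349 MB
= 169,349 × 1,000,000 bytes = 169,349,000,000 bytes
1 TB = 1,000,000,000,000 bytes
169,349,000,000 / 1,000,000,000,000 = 0.169 TB

0.169 TB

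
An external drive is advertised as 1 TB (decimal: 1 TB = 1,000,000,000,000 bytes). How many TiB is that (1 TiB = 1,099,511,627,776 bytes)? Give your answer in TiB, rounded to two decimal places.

1 TB = 1 × 10^12 bytes = 1,000,000,000,000 bytes
1 TiB = 2^40 bytes = 1,099,511,627,776 bytes
1,000,000,000,000 / 1,099,511,627,776 = 0.91 TiB

0.91 TiB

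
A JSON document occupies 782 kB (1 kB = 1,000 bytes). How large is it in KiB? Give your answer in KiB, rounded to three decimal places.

763.672 KiB

782 kB = 782 × 10^3 bytes = 782,000 bytes
1 KiB = 1,024 bytes
782,000 / 1,024 = 763.672 KiB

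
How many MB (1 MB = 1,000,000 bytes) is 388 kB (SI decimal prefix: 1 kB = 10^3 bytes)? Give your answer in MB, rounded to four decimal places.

0.3880 MB

388 kB = 388 × 10^3 bytes = 388,000 bytes
1 MB = 10^6 bytes = 1,000,000 bytes
388,000 / 1,000,000 = 0.3880 MB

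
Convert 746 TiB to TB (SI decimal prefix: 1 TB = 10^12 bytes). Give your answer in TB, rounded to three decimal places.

746 TiB × 1,099,511,627,776 bytes/TiB = 820,235,674,320,896 bytes
1 TB = 1,000,000,000,000 bytes
820,235,674,320,896 / 1,000,000,000,000 = 820.236 TB

820.236 TB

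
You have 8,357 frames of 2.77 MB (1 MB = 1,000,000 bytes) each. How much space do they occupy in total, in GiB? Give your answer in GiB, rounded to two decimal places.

Total = 8,357 × 2.77 MB = 23148.89 MB
= 23148.89 × 1,000,000 bytes = 23,148,890,000 bytes
1 GiB = 1,073,741,824 bytes
23,148,890,000 / 1,073,741,824 = 21.56 GiB

21.56 GiB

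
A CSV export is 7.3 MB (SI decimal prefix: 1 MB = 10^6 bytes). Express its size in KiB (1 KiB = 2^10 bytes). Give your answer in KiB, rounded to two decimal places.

7.3 MB = 7.3 × 10^6 bytes = 7,300,000 bytes
1 KiB = 2^10 bytes = 1,024 bytes
7,300,000 / 1,024 = 7,128.91 KiB

7,128.91 KiB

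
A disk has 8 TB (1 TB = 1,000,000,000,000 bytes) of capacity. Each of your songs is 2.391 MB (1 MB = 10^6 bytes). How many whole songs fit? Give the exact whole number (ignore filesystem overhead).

Capacity: 8 TB = 8,000,000,000,000 bytes
Per item: 2.391 MB = 2,391,000 bytes
⌊8,000,000,000,000 / 2,391,000⌋ = 3,345,880

3,345,880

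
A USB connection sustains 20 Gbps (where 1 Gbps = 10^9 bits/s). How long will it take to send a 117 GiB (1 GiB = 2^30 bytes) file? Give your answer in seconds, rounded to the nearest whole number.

50 seconds

117 GiB = 125,627,793,408 bytes = 1,005,022,347,264 bits
20 Gbps = 20,000,000,000 bits/s
time = 1,005,022,347,264 / 20,000,000,000 = 50 s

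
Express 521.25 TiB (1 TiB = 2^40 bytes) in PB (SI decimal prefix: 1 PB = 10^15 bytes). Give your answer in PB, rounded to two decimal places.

521.25 TiB × 1,099,511,627,776 bytes/TiB = 573,120,435,978,240 bytes
1 PB = 10^15 bytes = 1,000,000,000,000,000 bytes
573,120,435,978,240 / 1,000,000,000,000,000 = 0.57 PB

0.57 PB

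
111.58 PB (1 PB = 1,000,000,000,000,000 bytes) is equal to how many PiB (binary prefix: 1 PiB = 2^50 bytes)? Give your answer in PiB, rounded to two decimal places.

111.58 PB × 1,000,000,000,000,000 bytes/PB = 111,580,000,000,000,000 bytes
1 PiB = 2^50 bytes = 1,125,899,906,842,624 bytes
111,580,000,000,000,000 / 1,125,899,906,842,624 = 99.10 PiB

99.10 PiB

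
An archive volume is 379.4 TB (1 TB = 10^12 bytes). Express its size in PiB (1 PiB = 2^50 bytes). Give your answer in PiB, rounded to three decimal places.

379.4 TB × 1,000,000,000,000 bytes/TB = 379,400,000,000,000 bytes
1 PiB = 1,125,899,906,842,624 bytes
379,400,000,000,000 / 1,125,899,906,842,624 = 0.337 PiB

0.337 PiB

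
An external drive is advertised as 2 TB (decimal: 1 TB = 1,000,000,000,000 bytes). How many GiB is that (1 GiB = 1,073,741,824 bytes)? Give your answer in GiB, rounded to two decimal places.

1,862.65 GiB

2 TB = 2 × 10^12 bytes = 2,000,000,000,000 bytes
1 GiB = 2^30 bytes = 1,073,741,824 bytes
2,000,000,000,000 / 1,073,741,824 = 1,862.65 GiB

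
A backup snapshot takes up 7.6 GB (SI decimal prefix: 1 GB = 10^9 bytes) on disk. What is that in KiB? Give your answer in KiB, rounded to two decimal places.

7.6 GB × 1,000,000,000 bytes/GB = 7,600,000,000 bytes
1 KiB = 2^10 bytes = 1,024 bytes
7,600,000,000 / 1,024 = 7,421,875.00 KiB

7,421,875.00 KiB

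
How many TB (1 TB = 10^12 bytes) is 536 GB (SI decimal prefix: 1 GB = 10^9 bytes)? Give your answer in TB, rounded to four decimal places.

0.5360 TB

536 GB = 536 × 10^9 bytes = 536,000,000,000 bytes
1 TB = 1,000,000,000,000 bytes
536,000,000,000 / 1,000,000,000,000 = 0.5360 TB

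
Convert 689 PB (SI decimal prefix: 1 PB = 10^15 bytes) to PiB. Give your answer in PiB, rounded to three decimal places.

689 PB × 1,000,000,000,000,000 bytes/PB = 689,000,000,000,000,000 bytes
1 PiB = 2^50 bytes = 1,125,899,906,842,624 bytes
689,000,000,000,000,000 / 1,125,899,906,842,624 = 611.955 PiB

611.955 PiB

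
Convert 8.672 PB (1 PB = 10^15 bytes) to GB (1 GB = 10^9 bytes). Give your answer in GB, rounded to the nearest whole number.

8.672 PB = 8.672 × 10^15 bytes = 8,672,000,000,000,000 bytes
1 GB = 1,000,000,000 bytes
8,672,000,000,000,000 / 1,000,000,000 = 8,672,000 GB

8,672,000 GB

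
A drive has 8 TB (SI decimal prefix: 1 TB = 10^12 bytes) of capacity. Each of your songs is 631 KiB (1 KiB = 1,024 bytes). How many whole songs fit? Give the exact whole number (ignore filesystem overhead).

12,381,141

Capacity: 8 TB = 8,000,000,000,000 bytes
Per item: 631 KiB = 646,144 bytes
⌊8,000,000,000,000 / 646,144⌋ = 12,381,141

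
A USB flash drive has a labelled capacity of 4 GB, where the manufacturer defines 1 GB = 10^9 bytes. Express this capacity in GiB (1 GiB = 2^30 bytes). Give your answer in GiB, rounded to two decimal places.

4 GB × 1,000,000,000 bytes/GB = 4,000,000,000 bytes
1 GiB = 2^30 bytes = 1,073,741,824 bytes
4,000,000,000 / 1,073,741,824 = 3.73 GiB

3.73 GiB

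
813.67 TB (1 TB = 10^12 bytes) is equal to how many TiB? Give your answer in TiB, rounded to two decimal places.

813.67 TB × 1,000,000,000,000 bytes/TB = 813,670,000,000,000 bytes
1 TiB = 1,099,511,627,776 bytes
813,670,000,000,000 / 1,099,511,627,776 = 740.03 TiB

740.03 TiB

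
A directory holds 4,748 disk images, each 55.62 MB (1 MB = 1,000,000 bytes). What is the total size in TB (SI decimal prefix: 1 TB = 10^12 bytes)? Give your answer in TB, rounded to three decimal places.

0.264 TB

Total = 4,748 × 55.62 MB = 264083.76 MB
= 264083.76 × 1,000,000 bytes = 264,083,760,000 bytes
1 TB = 1,000,000,000,000 bytes
264,083,760,000 / 1,000,000,000,000 = 0.264 TB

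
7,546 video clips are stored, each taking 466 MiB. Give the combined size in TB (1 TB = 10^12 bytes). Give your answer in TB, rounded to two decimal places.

3.69 TB

Total = 7,546 × 466 MiB = 3,516,436 MiB
= 3,516,436 × 1,048,576 bytes = 3,687,250,395,136 bytes
1 TB = 1,000,000,000,000 bytes
3,687,250,395,136 / 1,000,000,000,000 = 3.69 TB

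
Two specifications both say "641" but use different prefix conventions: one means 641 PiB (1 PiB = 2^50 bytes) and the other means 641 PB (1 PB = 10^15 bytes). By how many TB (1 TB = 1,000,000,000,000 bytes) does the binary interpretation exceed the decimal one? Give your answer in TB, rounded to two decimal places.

641 PiB = 641 × 1,125,899,906,842,624 = 721,701,840,286,121,984 bytes
641 PB = 641 × 1,000,000,000,000,000 = 641,000,000,000,000,000 bytes
difference = 80,701,840,286,121,984 bytes
80,701,840,286,121,984 / 1,000,000,000,000 = 80,701.84 TB

80,701.84 TB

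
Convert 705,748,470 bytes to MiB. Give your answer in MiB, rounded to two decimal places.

673.05 MiB

705,748,470 bytes given.
1 MiB = 1,048,576 bytes
705,748,470 / 1,048,576 = 673.05 MiB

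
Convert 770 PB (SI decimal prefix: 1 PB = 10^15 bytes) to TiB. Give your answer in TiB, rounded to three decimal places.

770 PB × 1,000,000,000,000,000 bytes/PB = 770,000,000,000,000,000 bytes
1 TiB = 1,099,511,627,776 bytes
770,000,000,000,000,000 / 1,099,511,627,776 = 700,310.920 TiB

700,310.920 TiB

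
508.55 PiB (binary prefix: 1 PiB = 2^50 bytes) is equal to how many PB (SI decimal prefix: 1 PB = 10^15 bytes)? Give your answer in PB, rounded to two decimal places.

572.58 PB

508.55 PiB = 508.55 × 2^50 bytes = 572,576,397,624,816,435.2 bytes
1 PB = 10^15 bytes = 1,000,000,000,000,000 bytes
572,576,397,624,816,435.2 / 1,000,000,000,000,000 = 572.58 PB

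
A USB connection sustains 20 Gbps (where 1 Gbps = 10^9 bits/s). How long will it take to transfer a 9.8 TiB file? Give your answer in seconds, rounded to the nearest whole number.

4,310 seconds

9.8 TiB = 10,775,213,952,204.8 bytes = 86,201,711,617,638.4 bits
20 Gbps = 20,000,000,000 bits/s
time = 86,201,711,617,638.4 / 20,000,000,000 = 4,310 s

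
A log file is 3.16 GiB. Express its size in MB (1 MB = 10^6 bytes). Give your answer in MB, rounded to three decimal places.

3.16 GiB × 1,073,741,824 bytes/GiB = 3,393,024,163.84 bytes
1 MB = 10^6 bytes = 1,000,000 bytes
3,393,024,163.84 / 1,000,000 = 3,393.024 MB

3,393.024 MB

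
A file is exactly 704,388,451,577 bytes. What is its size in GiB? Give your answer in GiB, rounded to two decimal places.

704,388,451,577 bytes given.
1 GiB = 1,073,741,824 bytes
704,388,451,577 / 1,073,741,824 = 656.01 GiB

656.01 GiB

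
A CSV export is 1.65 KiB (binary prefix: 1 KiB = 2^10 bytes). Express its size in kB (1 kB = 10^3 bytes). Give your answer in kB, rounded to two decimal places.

1.65 KiB = 1.65 × 2^10 bytes = 1,689.6 bytes
1 kB = 1,000 bytes
1,689.6 / 1,000 = 1.69 kB

1.69 kB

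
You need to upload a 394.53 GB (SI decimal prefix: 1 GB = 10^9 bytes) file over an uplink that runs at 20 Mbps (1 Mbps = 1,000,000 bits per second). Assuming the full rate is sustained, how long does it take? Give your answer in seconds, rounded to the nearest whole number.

157,812 seconds

394.53 GB = 394,530,000,000 bytes = 3,156,240,000,000 bits
20 Mbps = 20,000,000 bits/s
time = 3,156,240,000,000 / 20,000,000 = 157,812 s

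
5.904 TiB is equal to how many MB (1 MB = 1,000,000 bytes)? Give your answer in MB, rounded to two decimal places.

5.904 TiB × 1,099,511,627,776 bytes/TiB = 6,491,516,650,389.504 bytes
1 MB = 1,000,000 bytes
6,491,516,650,389.504 / 1,000,000 = 6,491,516.65 MB

6,491,516.65 MB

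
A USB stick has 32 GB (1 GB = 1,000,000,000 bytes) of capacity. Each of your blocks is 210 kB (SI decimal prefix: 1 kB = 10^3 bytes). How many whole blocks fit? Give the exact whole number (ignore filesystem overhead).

152,380

Capacity: 32 GB = 32,000,000,000 bytes
Per item: 210 kB = 210,000 bytes
⌊32,000,000,000 / 210,000⌋ = 152,380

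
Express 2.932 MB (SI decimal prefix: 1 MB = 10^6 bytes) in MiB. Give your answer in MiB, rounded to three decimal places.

2.796 MiB

2.932 MB = 2.932 × 10^6 bytes = 2,932,000 bytes
1 MiB = 1,048,576 bytes
2,932,000 / 1,048,576 = 2.796 MiB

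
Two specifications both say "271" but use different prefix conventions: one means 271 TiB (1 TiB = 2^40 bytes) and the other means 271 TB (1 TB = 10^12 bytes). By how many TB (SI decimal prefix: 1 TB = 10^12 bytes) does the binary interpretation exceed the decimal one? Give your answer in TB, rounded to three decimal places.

26.968 TB

271 TiB = 271 × 1,099,511,627,776 = 297,967,651,127,296 bytes
271 TB = 271 × 1,000,000,000,000 = 271,000,000,000,000 bytes
difference = 26,967,651,127,296 bytes
26,967,651,127,296 / 1,000,000,000,000 = 26.968 TB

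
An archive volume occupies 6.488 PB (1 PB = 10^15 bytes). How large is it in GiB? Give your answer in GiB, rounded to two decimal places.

6.488 PB × 1,000,000,000,000,000 bytes/PB = 6,488,000,000,000,000 bytes
1 GiB = 2^30 bytes = 1,073,741,824 bytes
6,488,000,000,000,000 / 1,073,741,824 = 6,042,420.86 GiB

6,042,420.86 GiB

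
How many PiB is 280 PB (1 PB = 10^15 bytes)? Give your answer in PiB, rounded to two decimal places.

280 PB = 280 × 10^15 bytes = 280,000,000,000,000,000 bytes
1 PiB = 2^50 bytes = 1,125,899,906,842,624 bytes
280,000,000,000,000,000 / 1,125,899,906,842,624 = 248.69 PiB

248.69 PiB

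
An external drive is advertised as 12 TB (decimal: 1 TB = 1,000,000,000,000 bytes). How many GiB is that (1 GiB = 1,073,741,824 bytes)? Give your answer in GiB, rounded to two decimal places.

11,175.87 GiB

12 TB = 12 × 10^12 bytes = 12,000,000,000,000 bytes
1 GiB = 2^30 bytes = 1,073,741,824 bytes
12,000,000,000,000 / 1,073,741,824 = 11,175.87 GiB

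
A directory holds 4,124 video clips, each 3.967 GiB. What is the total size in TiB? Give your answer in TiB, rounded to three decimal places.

15.976 TiB

Total = 4,124 × 3.967 GiB = 16359.908 GiB
= 16359.908 × 1,073,741,824 bytes = 17,566,317,456,392.192 bytes
1 TiB = 1,099,511,627,776 bytes
17,566,317,456,392.192 / 1,099,511,627,776 = 15.976 TiB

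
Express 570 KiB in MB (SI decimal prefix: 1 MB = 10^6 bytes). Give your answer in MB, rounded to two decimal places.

0.58 MB

570 KiB = 570 × 2^10 bytes = 583,680 bytes
1 MB = 1,000,000 bytes
583,680 / 1,000,000 = 0.58 MB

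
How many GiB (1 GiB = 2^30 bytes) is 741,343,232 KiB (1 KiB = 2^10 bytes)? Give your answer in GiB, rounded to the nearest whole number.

741,343,232 KiB = 741,343,232 × 2^10 bytes = 759,135,469,568 bytes
1 GiB = 1,073,741,824 bytes
759,135,469,568 / 1,073,741,824 = 707 GiB

707 GiB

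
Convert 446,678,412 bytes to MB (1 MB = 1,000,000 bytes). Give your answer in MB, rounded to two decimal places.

446,678,412 bytes given.
1 MB = 1,000,000 bytes
446,678,412 / 1,000,000 = 446.68 MB

446.68 MB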